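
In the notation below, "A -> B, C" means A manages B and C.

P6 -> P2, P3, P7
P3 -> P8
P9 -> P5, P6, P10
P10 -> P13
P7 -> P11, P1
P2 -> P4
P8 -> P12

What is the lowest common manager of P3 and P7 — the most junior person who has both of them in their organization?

P6

P3's chain of managers is P6, P9. P7's chain of managers is P6, P9. The first manager that appears in both chains is P6.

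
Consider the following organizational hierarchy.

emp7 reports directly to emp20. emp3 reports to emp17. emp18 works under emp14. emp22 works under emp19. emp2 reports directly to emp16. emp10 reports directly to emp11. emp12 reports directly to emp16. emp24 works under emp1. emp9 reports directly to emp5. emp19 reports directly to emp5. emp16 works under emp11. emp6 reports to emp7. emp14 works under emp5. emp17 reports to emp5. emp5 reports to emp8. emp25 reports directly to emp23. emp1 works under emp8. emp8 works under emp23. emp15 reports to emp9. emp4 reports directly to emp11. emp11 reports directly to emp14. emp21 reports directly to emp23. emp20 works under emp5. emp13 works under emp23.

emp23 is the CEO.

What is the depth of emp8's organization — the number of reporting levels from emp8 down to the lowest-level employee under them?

5

The longest chain under emp8 runs emp8 → emp5 → emp14 → emp11 → emp16 → emp12, which is 5 levels below emp8.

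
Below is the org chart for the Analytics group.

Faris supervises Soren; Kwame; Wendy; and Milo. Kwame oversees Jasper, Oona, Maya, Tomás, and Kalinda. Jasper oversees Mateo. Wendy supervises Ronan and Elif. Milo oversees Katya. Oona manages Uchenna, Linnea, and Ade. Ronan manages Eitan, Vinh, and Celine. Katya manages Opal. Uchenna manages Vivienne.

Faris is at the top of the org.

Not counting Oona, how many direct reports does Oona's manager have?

4

Oona reports to Kwame. Kwame's other direct reports are Jasper, Maya, Tomás, Kalinda — 4 peers.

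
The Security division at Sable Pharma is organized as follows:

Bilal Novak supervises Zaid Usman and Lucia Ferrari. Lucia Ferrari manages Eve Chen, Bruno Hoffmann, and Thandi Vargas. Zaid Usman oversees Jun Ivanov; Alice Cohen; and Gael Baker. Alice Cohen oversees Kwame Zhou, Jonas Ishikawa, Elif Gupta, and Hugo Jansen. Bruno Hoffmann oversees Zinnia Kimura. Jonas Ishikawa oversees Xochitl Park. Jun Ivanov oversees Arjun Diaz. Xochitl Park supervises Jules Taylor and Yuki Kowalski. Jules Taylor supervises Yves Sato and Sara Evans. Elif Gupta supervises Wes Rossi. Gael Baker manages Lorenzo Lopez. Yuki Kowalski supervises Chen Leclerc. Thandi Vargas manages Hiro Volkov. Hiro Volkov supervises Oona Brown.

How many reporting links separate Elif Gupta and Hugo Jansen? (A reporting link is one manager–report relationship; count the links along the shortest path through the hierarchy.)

Elif Gupta is 1 level below Alice Cohen, and Hugo Jansen is 1 level below Alice Cohen (their lowest common manager). The shortest path runs up from Elif Gupta to Alice Cohen and back down to Hugo Jansen: 1 + 1 = 2 links.

2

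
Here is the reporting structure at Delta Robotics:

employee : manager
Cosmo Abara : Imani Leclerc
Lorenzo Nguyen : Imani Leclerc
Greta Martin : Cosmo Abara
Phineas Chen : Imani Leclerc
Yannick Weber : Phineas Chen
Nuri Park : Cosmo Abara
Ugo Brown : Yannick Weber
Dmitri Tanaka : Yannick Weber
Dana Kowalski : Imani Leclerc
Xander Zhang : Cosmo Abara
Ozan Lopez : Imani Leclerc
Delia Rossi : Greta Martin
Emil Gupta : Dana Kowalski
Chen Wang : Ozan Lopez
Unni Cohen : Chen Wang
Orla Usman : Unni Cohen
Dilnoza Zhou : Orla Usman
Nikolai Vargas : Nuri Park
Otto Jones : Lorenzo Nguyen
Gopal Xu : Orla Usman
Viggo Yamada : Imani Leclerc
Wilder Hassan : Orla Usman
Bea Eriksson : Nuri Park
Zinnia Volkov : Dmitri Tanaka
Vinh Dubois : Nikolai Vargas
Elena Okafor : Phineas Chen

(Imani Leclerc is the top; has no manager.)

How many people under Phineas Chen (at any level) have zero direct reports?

3

The people in Phineas Chen's organization with no one reporting to them are Elena Okafor, Zinnia Volkov, Ugo Brown. That is 3.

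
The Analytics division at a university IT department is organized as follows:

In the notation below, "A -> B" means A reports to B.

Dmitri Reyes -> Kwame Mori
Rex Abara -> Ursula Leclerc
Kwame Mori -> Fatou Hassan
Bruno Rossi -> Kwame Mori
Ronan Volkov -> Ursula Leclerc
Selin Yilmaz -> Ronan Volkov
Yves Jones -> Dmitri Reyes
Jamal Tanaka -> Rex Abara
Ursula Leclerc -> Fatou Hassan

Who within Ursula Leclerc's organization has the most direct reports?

Direct-report counts within Ursula Leclerc's organization: Ursula Leclerc has 2; Ronan Volkov has 1; Rex Abara has 1. The largest is 2, held by Ursula Leclerc.

Ursula Leclerc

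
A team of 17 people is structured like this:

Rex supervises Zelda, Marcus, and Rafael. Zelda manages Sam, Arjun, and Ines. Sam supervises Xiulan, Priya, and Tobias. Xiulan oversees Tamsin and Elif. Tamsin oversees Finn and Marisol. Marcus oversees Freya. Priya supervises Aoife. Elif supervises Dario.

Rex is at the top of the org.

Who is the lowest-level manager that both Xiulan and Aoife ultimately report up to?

Sam

Xiulan's chain of managers is Sam, Zelda, Rex. Aoife's chain of managers is Priya, Sam, Zelda, Rex. The first manager that appears in both chains is Sam.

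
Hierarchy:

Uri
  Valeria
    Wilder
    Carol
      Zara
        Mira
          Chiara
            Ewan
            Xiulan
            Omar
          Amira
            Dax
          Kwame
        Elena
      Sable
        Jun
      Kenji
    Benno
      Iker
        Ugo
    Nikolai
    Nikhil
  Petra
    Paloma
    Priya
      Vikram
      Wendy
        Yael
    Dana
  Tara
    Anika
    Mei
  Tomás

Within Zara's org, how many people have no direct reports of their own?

The people in Zara's organization with no one reporting to them are Elena, Kwame, Dax, Omar, Xiulan, Ewan. That is 6.

6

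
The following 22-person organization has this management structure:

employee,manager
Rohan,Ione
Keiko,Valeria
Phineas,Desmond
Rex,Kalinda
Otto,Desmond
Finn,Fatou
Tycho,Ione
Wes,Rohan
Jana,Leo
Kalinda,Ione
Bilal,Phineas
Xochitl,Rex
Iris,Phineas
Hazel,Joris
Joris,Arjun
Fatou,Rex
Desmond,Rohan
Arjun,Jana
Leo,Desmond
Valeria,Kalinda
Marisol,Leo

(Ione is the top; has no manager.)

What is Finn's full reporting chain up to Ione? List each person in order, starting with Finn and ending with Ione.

Finn -> Fatou -> Rex -> Kalinda -> Ione

Finn reports to Fatou. Fatou reports to Rex. Rex reports to Kalinda. Kalinda reports to Ione. Ione is at the top.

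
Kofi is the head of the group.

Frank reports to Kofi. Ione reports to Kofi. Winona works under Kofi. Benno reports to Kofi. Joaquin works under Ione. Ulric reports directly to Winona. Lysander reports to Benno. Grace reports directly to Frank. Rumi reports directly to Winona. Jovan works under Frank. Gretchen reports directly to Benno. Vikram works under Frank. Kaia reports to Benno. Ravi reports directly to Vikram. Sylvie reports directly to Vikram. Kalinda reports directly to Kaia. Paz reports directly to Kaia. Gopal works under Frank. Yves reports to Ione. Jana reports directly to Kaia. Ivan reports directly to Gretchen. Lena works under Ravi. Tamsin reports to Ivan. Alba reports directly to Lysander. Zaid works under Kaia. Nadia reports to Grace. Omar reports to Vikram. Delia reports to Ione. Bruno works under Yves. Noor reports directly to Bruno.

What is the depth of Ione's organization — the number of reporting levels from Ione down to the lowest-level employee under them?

3

The longest chain under Ione runs Ione → Yves → Bruno → Noor, which is 3 levels below Ione.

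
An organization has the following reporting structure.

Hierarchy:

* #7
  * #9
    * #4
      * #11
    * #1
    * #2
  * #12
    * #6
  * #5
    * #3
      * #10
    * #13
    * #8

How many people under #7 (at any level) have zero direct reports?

7

The people in #7's organization with no one reporting to them are #8, #13, #10, #6, #2, #1, #11. That is 7.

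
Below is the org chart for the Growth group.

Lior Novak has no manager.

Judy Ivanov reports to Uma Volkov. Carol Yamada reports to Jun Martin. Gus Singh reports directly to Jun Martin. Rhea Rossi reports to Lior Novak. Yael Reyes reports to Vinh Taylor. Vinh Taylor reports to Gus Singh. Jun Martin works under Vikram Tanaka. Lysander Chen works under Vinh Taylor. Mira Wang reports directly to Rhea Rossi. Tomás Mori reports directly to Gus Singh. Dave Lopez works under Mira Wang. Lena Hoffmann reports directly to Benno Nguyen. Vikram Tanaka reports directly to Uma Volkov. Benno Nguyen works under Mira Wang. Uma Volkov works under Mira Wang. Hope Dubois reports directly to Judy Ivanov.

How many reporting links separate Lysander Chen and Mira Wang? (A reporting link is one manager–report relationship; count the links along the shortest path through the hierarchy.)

6

Lysander Chen is in Mira Wang's organization: the chain from Lysander Chen up to Mira Wang is Lysander Chen → Vinh Taylor → Gus Singh → Jun Martin → Vikram Tanaka → Uma Volkov → Mira Wang, which is 6 links.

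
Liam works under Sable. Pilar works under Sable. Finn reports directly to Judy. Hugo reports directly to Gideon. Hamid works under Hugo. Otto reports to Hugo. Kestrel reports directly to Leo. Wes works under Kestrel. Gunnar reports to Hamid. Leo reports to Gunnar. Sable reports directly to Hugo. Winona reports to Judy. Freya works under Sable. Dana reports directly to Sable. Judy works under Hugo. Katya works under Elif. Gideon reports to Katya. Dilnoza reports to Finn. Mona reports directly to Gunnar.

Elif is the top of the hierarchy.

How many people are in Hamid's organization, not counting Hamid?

Hamid directly manages Gunnar. Under Gunnar: Mona, Leo, Kestrel, Wes (4). That's 5 in total.

5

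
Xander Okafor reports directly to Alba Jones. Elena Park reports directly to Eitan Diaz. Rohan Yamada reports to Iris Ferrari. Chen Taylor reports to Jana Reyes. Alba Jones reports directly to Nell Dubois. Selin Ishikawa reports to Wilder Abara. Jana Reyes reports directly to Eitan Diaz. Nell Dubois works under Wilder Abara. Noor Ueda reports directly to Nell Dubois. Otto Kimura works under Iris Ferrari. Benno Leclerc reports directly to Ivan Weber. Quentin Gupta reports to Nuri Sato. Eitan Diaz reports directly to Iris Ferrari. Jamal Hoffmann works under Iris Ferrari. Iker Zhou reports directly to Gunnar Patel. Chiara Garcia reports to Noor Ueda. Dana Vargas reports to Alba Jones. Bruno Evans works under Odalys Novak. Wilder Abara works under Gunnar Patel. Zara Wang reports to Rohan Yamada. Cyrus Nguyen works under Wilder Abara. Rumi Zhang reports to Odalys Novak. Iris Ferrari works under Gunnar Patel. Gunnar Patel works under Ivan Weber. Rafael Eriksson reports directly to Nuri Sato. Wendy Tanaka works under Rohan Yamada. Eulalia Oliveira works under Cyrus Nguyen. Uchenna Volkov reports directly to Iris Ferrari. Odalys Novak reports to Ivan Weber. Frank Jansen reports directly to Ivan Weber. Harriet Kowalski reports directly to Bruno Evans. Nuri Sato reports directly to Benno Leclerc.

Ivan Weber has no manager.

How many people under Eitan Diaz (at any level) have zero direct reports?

The people in Eitan Diaz's organization with no one reporting to them are Elena Park, Chen Taylor. That is 2.

2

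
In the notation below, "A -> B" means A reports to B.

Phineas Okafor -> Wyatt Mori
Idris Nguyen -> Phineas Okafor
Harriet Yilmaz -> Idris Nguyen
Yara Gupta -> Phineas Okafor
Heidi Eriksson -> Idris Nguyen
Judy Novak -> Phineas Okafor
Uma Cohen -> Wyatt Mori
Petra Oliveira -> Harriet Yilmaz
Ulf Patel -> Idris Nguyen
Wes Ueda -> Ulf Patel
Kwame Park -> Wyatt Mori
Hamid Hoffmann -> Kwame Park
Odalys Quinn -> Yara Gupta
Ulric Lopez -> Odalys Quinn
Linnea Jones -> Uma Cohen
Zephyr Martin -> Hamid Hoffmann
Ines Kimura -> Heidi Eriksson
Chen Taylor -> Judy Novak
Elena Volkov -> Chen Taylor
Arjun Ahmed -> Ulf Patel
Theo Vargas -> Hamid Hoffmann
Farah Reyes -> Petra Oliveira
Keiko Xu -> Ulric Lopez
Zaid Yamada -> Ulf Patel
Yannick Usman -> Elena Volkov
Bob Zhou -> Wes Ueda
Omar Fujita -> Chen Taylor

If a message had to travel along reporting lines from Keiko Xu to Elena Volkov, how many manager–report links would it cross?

Keiko Xu is 4 levels below Phineas Okafor, and Elena Volkov is 3 levels below Phineas Okafor (their lowest common manager). The shortest path runs up from Keiko Xu to Phineas Okafor and back down to Elena Volkov: 4 + 3 = 7 links.

7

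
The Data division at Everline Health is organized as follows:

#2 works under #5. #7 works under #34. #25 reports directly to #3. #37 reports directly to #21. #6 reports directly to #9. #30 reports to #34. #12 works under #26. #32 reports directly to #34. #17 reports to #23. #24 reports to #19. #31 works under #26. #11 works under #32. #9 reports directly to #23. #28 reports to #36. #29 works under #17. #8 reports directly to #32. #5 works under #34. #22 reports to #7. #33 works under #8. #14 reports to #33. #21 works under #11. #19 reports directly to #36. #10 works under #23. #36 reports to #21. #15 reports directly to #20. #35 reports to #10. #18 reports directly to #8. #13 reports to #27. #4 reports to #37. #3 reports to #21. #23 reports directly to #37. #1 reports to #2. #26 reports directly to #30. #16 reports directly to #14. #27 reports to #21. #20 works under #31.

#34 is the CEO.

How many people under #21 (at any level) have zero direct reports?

The people in #21's organization with no one reporting to them are #13, #4, #35, #6, #29, #28, #24, #25. That is 8.

8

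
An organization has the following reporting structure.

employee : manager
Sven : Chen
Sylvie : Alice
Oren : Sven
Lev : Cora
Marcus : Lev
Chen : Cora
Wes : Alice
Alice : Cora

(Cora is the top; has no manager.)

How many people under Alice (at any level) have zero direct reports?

The people in Alice's organization with no one reporting to them are Sylvie, Wes. That is 2.

2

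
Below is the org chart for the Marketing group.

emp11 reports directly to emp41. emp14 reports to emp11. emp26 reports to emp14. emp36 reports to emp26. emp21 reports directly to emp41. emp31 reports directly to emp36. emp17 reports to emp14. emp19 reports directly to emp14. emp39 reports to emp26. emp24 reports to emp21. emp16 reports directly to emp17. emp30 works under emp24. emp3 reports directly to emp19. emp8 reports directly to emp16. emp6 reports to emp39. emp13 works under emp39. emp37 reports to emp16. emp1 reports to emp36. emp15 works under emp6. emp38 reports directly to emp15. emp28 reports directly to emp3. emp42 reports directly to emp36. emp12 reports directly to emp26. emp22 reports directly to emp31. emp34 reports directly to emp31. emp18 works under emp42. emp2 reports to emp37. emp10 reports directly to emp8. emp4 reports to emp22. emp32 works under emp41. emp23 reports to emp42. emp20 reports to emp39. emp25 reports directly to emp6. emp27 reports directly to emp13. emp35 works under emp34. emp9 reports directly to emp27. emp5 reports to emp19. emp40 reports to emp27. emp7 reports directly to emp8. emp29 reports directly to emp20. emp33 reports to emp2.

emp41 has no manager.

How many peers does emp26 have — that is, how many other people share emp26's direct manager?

2

emp26 reports to emp14. emp14's other direct reports are emp17, emp19 — 2 peers.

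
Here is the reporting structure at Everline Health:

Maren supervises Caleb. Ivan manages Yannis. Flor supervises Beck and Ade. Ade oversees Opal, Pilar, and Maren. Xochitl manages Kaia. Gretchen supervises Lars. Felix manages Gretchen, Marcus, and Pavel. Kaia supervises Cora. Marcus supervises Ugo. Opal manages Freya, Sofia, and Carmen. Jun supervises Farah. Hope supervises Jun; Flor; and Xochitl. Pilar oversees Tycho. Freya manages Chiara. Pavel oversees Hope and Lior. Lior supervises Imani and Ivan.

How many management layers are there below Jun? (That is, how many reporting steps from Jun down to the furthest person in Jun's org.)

The longest chain under Jun runs Jun → Farah, which is 1 level below Jun.

1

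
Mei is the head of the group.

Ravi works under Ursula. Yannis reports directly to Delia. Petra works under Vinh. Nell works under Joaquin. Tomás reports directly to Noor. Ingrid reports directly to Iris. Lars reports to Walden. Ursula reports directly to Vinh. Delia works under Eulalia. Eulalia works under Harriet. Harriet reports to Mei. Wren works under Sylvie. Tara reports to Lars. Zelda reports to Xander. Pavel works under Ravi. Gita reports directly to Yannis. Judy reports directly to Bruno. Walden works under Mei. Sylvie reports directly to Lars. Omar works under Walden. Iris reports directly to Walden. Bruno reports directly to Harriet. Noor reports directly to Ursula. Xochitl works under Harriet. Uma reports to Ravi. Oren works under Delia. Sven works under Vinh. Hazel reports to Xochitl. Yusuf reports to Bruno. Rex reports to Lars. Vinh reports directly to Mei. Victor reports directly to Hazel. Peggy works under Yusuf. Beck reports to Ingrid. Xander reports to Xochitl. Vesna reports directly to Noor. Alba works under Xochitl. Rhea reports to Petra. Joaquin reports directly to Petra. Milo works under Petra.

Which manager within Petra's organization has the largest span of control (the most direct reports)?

Direct-report counts within Petra's organization: Petra has 3; Joaquin has 1. The largest is 3, held by Petra.

Petra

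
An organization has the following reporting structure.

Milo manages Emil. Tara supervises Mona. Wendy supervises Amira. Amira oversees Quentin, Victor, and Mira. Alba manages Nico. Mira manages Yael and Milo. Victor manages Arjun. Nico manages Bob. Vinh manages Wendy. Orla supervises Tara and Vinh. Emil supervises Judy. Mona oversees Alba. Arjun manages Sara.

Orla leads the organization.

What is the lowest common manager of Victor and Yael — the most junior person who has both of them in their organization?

Amira

Victor's chain of managers is Amira, Wendy, Vinh, Orla. Yael's chain of managers is Mira, Amira, Wendy, Vinh, Orla. The first manager that appears in both chains is Amira.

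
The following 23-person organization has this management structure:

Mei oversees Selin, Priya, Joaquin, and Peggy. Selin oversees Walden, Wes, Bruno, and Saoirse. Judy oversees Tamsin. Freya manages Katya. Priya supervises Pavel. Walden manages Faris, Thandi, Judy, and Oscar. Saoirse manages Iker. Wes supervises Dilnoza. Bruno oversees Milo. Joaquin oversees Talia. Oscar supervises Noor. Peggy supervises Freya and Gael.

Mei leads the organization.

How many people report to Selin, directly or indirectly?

Selin directly manages Walden, Wes, Bruno, Saoirse. Under Walden: Oscar, Noor, Judy, Tamsin, Thandi, Faris (6). Under Wes: Dilnoza (1). Under Bruno: Milo (1). Under Saoirse: Iker (1). So Selin's organization is 4 direct reports plus everyone under them: 7 + 2 + 2 + 2 = 13.

13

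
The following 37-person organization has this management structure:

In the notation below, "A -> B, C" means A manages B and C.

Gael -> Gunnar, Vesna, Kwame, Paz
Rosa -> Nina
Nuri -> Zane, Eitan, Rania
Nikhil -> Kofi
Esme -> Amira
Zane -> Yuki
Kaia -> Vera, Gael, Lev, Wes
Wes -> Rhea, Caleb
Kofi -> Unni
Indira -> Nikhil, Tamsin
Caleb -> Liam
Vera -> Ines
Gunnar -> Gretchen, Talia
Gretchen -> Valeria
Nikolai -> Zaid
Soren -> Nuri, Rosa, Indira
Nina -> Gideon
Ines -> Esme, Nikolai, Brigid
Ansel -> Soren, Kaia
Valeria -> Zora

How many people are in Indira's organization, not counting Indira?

4

Indira directly manages Nikhil, Tamsin. Under Nikhil: Kofi, Unni (2). Tamsin has no reports. So Indira's organization is 2 direct reports plus everyone under them: 3 + 1 = 4.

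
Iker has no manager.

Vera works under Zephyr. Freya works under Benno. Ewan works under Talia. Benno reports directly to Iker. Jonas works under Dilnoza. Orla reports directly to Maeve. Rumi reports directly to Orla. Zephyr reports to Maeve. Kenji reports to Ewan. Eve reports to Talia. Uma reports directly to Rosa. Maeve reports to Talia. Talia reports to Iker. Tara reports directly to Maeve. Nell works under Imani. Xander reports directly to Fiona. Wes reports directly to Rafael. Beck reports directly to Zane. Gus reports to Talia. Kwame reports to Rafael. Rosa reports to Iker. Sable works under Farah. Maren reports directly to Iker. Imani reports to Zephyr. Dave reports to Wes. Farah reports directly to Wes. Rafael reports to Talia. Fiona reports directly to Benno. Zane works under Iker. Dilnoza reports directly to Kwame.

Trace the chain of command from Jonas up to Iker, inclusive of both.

Jonas -> Dilnoza -> Kwame -> Rafael -> Talia -> Iker

Jonas reports to Dilnoza. Dilnoza reports to Kwame. Kwame reports to Rafael. Rafael reports to Talia. Talia reports to Iker. Iker is at the top.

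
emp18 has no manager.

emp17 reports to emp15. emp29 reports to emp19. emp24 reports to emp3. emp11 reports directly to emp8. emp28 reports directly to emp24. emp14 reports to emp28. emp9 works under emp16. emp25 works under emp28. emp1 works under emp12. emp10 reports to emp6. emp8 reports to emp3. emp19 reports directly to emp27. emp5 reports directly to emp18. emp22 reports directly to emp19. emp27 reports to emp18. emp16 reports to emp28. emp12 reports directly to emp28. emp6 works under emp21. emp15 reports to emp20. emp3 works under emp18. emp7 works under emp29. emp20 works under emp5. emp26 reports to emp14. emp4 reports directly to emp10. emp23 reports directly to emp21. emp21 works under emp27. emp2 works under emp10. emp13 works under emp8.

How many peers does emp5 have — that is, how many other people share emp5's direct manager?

2

emp5 reports to emp18. emp18's other direct reports are emp3, emp27 — 2 peers.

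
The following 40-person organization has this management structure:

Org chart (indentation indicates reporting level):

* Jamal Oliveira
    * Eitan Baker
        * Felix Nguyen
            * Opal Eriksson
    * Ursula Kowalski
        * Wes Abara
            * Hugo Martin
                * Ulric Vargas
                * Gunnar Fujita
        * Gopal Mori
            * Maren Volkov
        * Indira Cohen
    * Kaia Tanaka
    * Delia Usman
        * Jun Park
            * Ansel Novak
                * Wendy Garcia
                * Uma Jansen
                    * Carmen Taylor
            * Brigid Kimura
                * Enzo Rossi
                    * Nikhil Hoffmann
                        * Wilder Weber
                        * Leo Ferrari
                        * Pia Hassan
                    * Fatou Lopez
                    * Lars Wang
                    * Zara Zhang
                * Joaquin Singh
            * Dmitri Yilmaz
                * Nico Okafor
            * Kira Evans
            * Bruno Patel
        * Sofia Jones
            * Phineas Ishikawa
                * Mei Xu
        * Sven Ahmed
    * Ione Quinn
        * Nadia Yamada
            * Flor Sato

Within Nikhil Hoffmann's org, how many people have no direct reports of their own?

3

The people in Nikhil Hoffmann's organization with no one reporting to them are Pia Hassan, Leo Ferrari, Wilder Weber. That is 3.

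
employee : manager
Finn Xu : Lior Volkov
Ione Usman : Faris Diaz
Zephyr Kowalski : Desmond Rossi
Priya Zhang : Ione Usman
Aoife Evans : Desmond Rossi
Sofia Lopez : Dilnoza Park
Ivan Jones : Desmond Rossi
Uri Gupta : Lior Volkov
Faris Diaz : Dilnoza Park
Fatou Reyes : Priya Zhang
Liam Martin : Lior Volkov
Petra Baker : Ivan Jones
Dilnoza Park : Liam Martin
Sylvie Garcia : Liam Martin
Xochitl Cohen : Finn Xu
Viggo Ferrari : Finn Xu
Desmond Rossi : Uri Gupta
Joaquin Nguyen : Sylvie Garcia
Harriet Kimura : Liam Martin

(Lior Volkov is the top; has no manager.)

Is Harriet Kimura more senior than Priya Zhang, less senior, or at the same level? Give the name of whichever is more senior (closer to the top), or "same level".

Harriet Kimura is 2 levels below Lior Volkov; Priya Zhang is 5. Harriet Kimura is higher.

Harriet Kimura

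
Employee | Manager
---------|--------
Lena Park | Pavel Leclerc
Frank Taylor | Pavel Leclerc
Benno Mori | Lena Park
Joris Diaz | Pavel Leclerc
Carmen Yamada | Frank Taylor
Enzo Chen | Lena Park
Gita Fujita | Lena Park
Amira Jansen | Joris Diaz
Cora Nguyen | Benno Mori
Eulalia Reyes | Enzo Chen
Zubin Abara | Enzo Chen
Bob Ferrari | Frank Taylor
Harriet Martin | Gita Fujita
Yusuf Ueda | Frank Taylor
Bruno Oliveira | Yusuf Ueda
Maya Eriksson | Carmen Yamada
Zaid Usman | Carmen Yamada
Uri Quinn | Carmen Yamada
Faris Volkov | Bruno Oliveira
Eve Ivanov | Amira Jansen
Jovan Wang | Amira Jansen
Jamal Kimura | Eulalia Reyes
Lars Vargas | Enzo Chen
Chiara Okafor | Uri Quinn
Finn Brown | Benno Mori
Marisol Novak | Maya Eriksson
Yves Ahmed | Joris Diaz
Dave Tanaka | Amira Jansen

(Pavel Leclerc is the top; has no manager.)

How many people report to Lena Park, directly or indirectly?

10

Lena Park directly manages Benno Mori, Enzo Chen, Gita Fujita. Under Benno Mori: Finn Brown, Cora Nguyen (2). Under Enzo Chen: Lars Vargas, Zubin Abara, Eulalia Reyes, Jamal Kimura (4). Under Gita Fujita: Harriet Martin (1). So Lena Park's organization is 3 direct reports plus everyone under them: 3 + 5 + 2 = 10.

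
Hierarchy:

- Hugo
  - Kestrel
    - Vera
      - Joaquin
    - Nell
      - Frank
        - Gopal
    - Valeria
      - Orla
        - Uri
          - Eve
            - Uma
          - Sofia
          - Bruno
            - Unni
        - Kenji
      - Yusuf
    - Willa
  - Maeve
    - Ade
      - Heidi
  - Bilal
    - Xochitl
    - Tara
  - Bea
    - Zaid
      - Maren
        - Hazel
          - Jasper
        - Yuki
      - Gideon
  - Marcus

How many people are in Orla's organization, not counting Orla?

Orla directly manages Uri, Kenji. Under Uri: Bruno, Unni, Sofia, Eve, Uma (5). Kenji has no reports. So Orla's organization is 2 direct reports plus everyone under them: 6 + 1 = 7.

7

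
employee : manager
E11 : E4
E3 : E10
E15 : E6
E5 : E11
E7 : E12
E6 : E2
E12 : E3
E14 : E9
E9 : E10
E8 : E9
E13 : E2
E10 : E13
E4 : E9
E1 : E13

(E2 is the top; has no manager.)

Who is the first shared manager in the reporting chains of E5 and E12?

E10

E5's chain of managers is E11, E4, E9, E10, E13, E2. E12's chain of managers is E3, E10, E13, E2. The first manager that appears in both chains is E10.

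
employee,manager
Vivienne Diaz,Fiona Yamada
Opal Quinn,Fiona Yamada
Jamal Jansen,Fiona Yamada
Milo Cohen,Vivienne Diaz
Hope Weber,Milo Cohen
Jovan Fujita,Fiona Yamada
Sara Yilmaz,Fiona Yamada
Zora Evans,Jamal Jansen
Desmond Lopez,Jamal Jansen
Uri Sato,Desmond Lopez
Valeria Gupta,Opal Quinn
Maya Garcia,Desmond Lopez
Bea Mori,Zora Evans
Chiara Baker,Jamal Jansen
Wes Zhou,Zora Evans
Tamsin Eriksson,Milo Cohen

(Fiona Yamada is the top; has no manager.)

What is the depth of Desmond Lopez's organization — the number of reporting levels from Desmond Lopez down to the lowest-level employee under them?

The longest chain under Desmond Lopez runs Desmond Lopez → Maya Garcia, which is 1 level below Desmond Lopez.

1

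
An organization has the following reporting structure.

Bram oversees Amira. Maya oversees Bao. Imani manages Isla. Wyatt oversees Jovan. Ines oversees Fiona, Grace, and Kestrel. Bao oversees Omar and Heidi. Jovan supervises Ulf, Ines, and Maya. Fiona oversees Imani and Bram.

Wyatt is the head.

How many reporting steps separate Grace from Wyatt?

3

Chain from Grace up to Wyatt: Grace → Ines → Jovan → Wyatt. That is 3 steps up, so Grace is 3 levels below Wyatt.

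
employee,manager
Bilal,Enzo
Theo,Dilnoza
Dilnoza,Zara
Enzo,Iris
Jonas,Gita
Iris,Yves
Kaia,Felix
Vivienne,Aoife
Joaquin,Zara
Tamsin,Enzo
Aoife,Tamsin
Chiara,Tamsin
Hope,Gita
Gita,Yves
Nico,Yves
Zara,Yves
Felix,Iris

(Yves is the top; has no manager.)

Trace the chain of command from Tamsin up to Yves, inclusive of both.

Tamsin -> Enzo -> Iris -> Yves

Tamsin reports to Enzo. Enzo reports to Iris. Iris reports to Yves. Yves is at the top.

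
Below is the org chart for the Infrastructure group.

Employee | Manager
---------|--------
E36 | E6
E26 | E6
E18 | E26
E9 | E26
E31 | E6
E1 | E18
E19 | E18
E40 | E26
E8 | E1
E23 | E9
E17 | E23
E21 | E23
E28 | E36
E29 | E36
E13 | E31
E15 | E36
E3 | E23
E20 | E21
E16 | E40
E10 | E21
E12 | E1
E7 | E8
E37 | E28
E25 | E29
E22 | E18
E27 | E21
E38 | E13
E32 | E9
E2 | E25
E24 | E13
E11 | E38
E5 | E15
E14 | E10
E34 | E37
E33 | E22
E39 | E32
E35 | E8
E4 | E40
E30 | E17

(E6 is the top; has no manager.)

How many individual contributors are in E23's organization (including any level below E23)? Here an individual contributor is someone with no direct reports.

The people in E23's organization with no one reporting to them are E3, E27, E14, E20, E30. That is 5.

5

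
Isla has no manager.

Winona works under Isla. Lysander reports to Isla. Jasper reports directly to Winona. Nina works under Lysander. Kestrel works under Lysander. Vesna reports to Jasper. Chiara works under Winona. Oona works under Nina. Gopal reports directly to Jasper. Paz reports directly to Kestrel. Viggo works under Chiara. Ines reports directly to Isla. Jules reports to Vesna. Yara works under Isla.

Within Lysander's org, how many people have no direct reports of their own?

The people in Lysander's organization with no one reporting to them are Paz, Oona. That is 2.

2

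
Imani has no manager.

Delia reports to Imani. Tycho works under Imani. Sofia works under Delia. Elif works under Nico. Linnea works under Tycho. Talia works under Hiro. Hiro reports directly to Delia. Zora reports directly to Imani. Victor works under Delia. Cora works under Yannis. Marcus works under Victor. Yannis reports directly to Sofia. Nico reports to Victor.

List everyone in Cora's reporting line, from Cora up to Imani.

Cora reports to Yannis. Yannis reports to Sofia. Sofia reports to Delia. Delia reports to Imani. Imani is at the top.

Cora -> Yannis -> Sofia -> Delia -> Imani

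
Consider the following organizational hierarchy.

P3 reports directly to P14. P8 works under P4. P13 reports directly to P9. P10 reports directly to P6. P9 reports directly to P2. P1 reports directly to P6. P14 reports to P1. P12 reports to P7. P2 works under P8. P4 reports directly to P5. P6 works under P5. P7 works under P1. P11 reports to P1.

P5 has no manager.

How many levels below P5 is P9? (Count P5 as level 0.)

Chain from P9 up to P5: P9 → P2 → P8 → P4 → P5. That is 4 steps up, so P9 is 4 levels below P5.

4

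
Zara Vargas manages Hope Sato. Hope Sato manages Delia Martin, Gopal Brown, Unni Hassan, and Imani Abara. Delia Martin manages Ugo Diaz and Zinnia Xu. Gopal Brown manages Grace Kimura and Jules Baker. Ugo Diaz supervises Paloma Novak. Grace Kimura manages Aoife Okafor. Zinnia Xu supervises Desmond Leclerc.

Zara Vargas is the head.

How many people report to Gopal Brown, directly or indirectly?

Gopal Brown directly manages Grace Kimura, Jules Baker. Under Grace Kimura: Aoife Okafor (1). Jules Baker has no reports. So Gopal Brown's organization is 2 direct reports plus everyone under them: 2 + 1 = 3.

3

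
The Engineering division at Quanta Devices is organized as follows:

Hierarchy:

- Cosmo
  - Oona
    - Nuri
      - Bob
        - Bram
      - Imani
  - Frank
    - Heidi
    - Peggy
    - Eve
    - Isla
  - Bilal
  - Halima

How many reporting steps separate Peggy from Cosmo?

2

Chain from Peggy up to Cosmo: Peggy → Frank → Cosmo. That is 2 steps up, so Peggy is 2 levels below Cosmo.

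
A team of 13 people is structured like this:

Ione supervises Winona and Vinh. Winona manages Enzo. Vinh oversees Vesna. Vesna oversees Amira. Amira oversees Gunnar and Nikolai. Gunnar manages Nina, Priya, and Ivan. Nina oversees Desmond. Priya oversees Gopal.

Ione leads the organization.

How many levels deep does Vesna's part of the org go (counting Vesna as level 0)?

The longest chain under Vesna runs Vesna → Amira → Gunnar → Priya → Gopal, which is 4 levels below Vesna.

4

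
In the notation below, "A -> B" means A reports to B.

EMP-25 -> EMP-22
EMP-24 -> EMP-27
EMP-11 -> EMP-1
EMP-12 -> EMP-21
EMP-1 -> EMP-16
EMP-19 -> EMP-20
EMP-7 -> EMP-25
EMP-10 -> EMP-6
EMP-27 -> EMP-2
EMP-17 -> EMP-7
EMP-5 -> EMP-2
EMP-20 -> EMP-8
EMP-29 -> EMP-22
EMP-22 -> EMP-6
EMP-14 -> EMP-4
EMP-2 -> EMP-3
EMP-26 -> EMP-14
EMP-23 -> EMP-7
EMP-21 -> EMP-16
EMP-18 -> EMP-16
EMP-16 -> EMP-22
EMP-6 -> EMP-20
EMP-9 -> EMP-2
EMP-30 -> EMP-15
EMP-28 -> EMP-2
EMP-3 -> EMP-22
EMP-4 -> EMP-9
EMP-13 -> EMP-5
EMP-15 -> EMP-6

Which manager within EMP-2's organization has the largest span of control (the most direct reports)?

EMP-2

Direct-report counts within EMP-2's organization: EMP-2 has 4; EMP-27 has 1; EMP-5 has 1; EMP-9 has 1; EMP-4 has 1; EMP-14 has 1. The largest is 4, held by EMP-2.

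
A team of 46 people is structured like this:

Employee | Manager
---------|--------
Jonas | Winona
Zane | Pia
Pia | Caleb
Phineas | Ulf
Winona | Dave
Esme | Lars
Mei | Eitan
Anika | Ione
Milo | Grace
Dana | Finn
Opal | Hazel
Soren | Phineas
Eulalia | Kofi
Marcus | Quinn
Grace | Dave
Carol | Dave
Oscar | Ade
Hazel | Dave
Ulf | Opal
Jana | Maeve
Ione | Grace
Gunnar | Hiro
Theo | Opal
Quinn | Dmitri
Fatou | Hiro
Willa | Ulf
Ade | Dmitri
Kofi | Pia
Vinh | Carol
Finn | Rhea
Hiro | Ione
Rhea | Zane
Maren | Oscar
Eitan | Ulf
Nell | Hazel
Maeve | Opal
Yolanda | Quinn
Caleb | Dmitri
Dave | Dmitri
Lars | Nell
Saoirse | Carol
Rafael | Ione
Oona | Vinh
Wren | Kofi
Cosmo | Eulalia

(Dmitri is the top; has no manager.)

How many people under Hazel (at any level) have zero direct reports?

6

The people in Hazel's organization with no one reporting to them are Esme, Theo, Willa, Soren, Mei, Jana. That is 6.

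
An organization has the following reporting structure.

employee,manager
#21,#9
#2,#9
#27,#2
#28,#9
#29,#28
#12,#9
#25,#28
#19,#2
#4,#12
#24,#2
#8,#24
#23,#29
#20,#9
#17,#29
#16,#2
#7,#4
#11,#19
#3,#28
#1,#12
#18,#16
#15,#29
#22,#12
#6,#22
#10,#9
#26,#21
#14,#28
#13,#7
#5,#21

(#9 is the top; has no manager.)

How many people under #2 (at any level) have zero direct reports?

The people in #2's organization with no one reporting to them are #18, #8, #11, #27. That is 4.

4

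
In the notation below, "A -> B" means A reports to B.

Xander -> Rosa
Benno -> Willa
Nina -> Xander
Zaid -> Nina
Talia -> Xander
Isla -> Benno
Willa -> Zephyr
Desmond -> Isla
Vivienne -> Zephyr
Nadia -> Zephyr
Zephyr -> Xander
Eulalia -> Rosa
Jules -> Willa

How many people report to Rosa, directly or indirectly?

Rosa directly manages Xander, Eulalia. Under Xander: Talia, Zephyr, Vivienne, Nadia, Willa, Jules, Benno, Isla, Desmond, Nina, Zaid (11). Eulalia has no reports. So Rosa's organization is 2 direct reports plus everyone under them: 12 + 1 = 13.

13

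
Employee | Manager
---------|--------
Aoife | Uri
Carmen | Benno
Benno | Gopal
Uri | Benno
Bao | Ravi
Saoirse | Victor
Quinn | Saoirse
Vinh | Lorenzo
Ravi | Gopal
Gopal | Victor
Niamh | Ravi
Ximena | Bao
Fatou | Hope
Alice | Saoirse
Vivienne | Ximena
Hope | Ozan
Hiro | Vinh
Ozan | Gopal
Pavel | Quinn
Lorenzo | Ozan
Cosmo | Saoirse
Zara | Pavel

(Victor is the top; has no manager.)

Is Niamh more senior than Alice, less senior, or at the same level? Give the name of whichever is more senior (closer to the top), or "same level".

Niamh is 3 levels below Victor; Alice is 2. Alice is higher.

Alice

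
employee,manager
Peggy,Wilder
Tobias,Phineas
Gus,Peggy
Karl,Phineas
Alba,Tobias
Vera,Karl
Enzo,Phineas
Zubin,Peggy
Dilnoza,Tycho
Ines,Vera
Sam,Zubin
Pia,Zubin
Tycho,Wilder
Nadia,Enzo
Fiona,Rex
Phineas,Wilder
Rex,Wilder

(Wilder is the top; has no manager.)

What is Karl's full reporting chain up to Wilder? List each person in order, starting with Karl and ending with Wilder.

Karl reports to Phineas. Phineas reports to Wilder. Wilder is at the top.

Karl -> Phineas -> Wilder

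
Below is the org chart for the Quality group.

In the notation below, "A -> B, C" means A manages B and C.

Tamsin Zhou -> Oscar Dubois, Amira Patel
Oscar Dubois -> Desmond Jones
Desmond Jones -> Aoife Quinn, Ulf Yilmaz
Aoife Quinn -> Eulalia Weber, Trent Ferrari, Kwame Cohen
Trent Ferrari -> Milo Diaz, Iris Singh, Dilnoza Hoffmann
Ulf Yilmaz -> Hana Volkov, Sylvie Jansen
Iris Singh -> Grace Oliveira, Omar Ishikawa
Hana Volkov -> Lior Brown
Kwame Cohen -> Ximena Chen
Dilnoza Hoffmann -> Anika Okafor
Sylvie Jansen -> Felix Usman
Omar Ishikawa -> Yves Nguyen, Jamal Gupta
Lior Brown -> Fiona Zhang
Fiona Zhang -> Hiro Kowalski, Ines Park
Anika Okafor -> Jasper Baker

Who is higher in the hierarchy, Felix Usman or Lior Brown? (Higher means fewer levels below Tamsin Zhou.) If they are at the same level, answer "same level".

Both Felix Usman and Lior Brown are 5 levels below Tamsin Zhou.

same level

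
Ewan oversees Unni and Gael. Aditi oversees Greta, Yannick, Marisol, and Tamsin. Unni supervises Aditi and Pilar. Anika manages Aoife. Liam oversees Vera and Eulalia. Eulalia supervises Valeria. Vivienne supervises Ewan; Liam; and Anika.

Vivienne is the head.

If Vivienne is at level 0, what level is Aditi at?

3

Chain from Aditi up to Vivienne: Aditi → Unni → Ewan → Vivienne. That is 3 steps up, so Aditi is 3 levels below Vivienne.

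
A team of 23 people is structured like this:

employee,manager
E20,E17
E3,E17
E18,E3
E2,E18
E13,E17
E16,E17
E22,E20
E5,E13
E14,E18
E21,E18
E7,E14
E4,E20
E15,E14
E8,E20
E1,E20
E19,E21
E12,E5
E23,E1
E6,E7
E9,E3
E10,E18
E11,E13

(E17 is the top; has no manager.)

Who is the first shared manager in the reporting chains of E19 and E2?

E18

E19's chain of managers is E21, E18, E3, E17. E2's chain of managers is E18, E3, E17. The first manager that appears in both chains is E18.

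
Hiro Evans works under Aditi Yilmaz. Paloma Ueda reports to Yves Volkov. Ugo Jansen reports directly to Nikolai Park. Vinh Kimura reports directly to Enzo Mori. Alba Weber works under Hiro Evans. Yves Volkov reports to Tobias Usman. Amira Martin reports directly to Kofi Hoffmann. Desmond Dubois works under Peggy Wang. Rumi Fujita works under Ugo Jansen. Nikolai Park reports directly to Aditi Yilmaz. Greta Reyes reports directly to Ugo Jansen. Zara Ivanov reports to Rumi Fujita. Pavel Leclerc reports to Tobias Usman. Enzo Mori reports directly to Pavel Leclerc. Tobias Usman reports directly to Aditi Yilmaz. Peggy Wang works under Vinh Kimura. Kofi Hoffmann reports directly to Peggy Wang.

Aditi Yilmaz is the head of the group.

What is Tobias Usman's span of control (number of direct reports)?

2

Tobias Usman directly manages Yves Volkov, Pavel Leclerc. That is 2 direct reports.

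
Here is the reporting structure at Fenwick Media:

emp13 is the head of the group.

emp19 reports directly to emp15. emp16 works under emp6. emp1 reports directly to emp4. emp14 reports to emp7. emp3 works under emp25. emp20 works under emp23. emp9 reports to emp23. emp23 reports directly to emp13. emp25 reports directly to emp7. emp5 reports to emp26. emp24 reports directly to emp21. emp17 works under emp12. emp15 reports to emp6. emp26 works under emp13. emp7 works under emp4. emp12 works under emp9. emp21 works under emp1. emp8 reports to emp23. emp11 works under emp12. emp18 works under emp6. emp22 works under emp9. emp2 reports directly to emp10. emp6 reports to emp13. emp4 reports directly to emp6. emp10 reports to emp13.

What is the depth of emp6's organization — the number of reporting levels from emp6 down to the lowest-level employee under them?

4

The longest chain under emp6 runs emp6 → emp4 → emp7 → emp25 → emp3, which is 4 levels below emp6.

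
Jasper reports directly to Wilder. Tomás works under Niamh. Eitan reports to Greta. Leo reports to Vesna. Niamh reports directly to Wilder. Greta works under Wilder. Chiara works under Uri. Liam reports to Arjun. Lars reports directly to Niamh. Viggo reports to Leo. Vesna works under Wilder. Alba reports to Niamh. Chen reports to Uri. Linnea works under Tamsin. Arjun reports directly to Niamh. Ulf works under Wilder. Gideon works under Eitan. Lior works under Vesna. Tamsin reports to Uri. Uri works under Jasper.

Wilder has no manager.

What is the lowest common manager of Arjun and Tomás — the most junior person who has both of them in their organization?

Arjun's chain of managers is Niamh, Wilder. Tomás's chain of managers is Niamh, Wilder. The first manager that appears in both chains is Niamh.

Niamh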